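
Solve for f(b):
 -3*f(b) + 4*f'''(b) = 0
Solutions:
 f(b) = C3*exp(6^(1/3)*b/2) + (C1*sin(2^(1/3)*3^(5/6)*b/4) + C2*cos(2^(1/3)*3^(5/6)*b/4))*exp(-6^(1/3)*b/4)


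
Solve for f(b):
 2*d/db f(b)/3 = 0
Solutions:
 f(b) = C1


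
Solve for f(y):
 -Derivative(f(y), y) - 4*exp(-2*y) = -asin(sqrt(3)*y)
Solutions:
 f(y) = C1 + y*asin(sqrt(3)*y) + sqrt(3)*sqrt(1 - 3*y^2)/3 + 2*exp(-2*y)


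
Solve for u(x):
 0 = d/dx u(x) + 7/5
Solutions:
 u(x) = C1 - 7*x/5


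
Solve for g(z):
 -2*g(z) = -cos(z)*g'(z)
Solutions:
 g(z) = C1*(sin(z) + 1)/(sin(z) - 1)


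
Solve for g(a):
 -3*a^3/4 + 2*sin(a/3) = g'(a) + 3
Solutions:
 g(a) = C1 - 3*a^4/16 - 3*a - 6*cos(a/3)


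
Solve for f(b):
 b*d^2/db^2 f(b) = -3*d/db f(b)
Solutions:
 f(b) = C1 + C2/b^2


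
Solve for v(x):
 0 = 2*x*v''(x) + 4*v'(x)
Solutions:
 v(x) = C1 + C2/x


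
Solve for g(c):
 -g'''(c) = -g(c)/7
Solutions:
 g(c) = C3*exp(7^(2/3)*c/7) + (C1*sin(sqrt(3)*7^(2/3)*c/14) + C2*cos(sqrt(3)*7^(2/3)*c/14))*exp(-7^(2/3)*c/14)


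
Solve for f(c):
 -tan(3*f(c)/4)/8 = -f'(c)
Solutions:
 f(c) = -4*asin(C1*exp(3*c/32))/3 + 4*pi/3
 f(c) = 4*asin(C1*exp(3*c/32))/3


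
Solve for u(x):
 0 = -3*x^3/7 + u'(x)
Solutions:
 u(x) = C1 + 3*x^4/28


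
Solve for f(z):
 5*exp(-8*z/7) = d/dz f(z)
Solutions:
 f(z) = C1 - 35*exp(-8*z/7)/8


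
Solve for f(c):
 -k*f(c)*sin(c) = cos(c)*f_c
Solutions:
 f(c) = C1*exp(k*log(cos(c)))


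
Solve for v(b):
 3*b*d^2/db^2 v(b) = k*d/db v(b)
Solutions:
 v(b) = C1 + b^(re(k)/3 + 1)*(C2*sin(log(b)*Abs(im(k))/3) + C3*cos(log(b)*im(k)/3))


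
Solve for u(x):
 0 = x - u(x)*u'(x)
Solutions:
 u(x) = -sqrt(C1 + x^2)
 u(x) = sqrt(C1 + x^2)


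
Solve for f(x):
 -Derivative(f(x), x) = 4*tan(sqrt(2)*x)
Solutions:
 f(x) = C1 + 2*sqrt(2)*log(cos(sqrt(2)*x))


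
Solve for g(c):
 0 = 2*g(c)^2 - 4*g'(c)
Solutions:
 g(c) = -2/(C1 + c)


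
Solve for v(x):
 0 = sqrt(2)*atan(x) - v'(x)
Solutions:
 v(x) = C1 + sqrt(2)*(x*atan(x) - log(x^2 + 1)/2)


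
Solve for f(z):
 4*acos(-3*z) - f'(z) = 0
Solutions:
 f(z) = C1 + 4*z*acos(-3*z) + 4*sqrt(1 - 9*z^2)/3


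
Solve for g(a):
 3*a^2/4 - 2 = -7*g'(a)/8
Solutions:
 g(a) = C1 - 2*a^3/7 + 16*a/7


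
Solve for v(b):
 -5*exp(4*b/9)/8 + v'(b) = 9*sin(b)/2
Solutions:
 v(b) = C1 + 45*exp(4*b/9)/32 - 9*cos(b)/2


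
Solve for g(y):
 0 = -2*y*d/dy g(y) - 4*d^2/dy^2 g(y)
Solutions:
 g(y) = C1 + C2*erf(y/2)


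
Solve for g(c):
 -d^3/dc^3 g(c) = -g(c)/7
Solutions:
 g(c) = C3*exp(7^(2/3)*c/7) + (C1*sin(sqrt(3)*7^(2/3)*c/14) + C2*cos(sqrt(3)*7^(2/3)*c/14))*exp(-7^(2/3)*c/14)


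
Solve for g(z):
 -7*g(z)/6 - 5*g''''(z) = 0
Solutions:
 g(z) = (C1*sin(14^(1/4)*15^(3/4)*z/30) + C2*cos(14^(1/4)*15^(3/4)*z/30))*exp(-14^(1/4)*15^(3/4)*z/30) + (C3*sin(14^(1/4)*15^(3/4)*z/30) + C4*cos(14^(1/4)*15^(3/4)*z/30))*exp(14^(1/4)*15^(3/4)*z/30)


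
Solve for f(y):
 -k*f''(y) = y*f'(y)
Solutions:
 f(y) = C1 + C2*sqrt(k)*erf(sqrt(2)*y*sqrt(1/k)/2)


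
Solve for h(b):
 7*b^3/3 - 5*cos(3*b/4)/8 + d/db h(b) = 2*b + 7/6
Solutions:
 h(b) = C1 - 7*b^4/12 + b^2 + 7*b/6 + 5*sin(3*b/4)/6


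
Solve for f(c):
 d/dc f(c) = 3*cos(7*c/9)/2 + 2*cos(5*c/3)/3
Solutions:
 f(c) = C1 + 27*sin(7*c/9)/14 + 2*sin(5*c/3)/5


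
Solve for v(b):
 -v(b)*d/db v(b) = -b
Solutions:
 v(b) = -sqrt(C1 + b^2)
 v(b) = sqrt(C1 + b^2)


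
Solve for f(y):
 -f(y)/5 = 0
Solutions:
 f(y) = 0


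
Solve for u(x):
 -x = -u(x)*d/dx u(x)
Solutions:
 u(x) = -sqrt(C1 + x^2)
 u(x) = sqrt(C1 + x^2)


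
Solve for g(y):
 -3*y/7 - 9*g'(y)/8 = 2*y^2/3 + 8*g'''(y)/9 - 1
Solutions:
 g(y) = C1 + C2*sin(9*y/8) + C3*cos(9*y/8) - 16*y^3/81 - 4*y^2/21 + 3992*y/2187


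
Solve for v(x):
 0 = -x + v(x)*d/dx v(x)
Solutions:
 v(x) = -sqrt(C1 + x^2)
 v(x) = sqrt(C1 + x^2)


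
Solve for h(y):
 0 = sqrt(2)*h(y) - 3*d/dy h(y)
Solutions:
 h(y) = C1*exp(sqrt(2)*y/3)


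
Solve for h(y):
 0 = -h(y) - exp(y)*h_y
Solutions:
 h(y) = C1*exp(exp(-y))


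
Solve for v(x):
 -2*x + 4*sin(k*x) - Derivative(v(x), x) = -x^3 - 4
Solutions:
 v(x) = C1 + x^4/4 - x^2 + 4*x - 4*cos(k*x)/k


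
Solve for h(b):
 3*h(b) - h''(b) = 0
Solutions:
 h(b) = C1*exp(-sqrt(3)*b) + C2*exp(sqrt(3)*b)


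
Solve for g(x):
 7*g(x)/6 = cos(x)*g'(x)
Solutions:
 g(x) = C1*(sin(x) + 1)^(7/12)/(sin(x) - 1)^(7/12)


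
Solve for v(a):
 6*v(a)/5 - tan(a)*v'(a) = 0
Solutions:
 v(a) = C1*sin(a)^(6/5)


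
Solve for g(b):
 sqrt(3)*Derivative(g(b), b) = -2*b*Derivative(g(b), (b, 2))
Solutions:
 g(b) = C1 + C2*b^(1 - sqrt(3)/2)


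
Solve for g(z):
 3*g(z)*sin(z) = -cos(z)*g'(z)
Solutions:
 g(z) = C1*cos(z)^3


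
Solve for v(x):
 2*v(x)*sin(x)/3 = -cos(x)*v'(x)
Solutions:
 v(x) = C1*cos(x)^(2/3)


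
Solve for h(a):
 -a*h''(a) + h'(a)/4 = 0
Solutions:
 h(a) = C1 + C2*a^(5/4)


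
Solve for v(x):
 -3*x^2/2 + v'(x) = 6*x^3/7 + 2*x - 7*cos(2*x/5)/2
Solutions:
 v(x) = C1 + 3*x^4/14 + x^3/2 + x^2 - 35*sin(2*x/5)/4


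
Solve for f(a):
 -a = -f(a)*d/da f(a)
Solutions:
 f(a) = -sqrt(C1 + a^2)
 f(a) = sqrt(C1 + a^2)


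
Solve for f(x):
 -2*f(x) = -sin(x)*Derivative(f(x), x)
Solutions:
 f(x) = C1*(cos(x) - 1)/(cos(x) + 1)


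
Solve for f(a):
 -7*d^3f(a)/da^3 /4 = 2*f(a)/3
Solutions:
 f(a) = C3*exp(-2*21^(2/3)*a/21) + (C1*sin(3^(1/6)*7^(2/3)*a/7) + C2*cos(3^(1/6)*7^(2/3)*a/7))*exp(21^(2/3)*a/21)


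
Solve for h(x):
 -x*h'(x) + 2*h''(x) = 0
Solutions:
 h(x) = C1 + C2*erfi(x/2)


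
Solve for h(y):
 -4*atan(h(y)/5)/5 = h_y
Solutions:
 Integral(1/atan(_y/5), (_y, h(y))) = C1 - 4*y/5


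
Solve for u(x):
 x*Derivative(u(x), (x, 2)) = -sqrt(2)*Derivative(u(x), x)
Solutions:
 u(x) = C1 + C2*x^(1 - sqrt(2))


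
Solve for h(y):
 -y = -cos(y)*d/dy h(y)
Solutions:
 h(y) = C1 + Integral(y/cos(y), y)


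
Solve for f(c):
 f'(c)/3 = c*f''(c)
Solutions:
 f(c) = C1 + C2*c^(4/3)


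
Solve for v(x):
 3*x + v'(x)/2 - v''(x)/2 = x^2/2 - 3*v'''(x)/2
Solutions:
 v(x) = C1 + x^3/3 - 2*x^2 - 10*x + (C2*sin(sqrt(11)*x/6) + C3*cos(sqrt(11)*x/6))*exp(x/6)


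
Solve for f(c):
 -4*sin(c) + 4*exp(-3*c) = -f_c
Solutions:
 f(c) = C1 - 4*cos(c) + 4*exp(-3*c)/3


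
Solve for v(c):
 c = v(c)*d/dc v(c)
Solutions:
 v(c) = -sqrt(C1 + c^2)
 v(c) = sqrt(C1 + c^2)


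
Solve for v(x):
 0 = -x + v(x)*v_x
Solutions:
 v(x) = -sqrt(C1 + x^2)
 v(x) = sqrt(C1 + x^2)


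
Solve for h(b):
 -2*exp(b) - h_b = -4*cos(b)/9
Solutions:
 h(b) = C1 - 2*exp(b) + 4*sin(b)/9


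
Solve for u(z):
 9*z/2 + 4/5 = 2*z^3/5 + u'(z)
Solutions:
 u(z) = C1 - z^4/10 + 9*z^2/4 + 4*z/5


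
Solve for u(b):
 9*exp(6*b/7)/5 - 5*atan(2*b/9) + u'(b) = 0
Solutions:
 u(b) = C1 + 5*b*atan(2*b/9) - 21*exp(6*b/7)/10 - 45*log(4*b^2 + 81)/4


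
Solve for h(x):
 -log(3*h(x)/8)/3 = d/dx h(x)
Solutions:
 -3*Integral(1/(-log(_y) - log(3) + 3*log(2)), (_y, h(x))) = C1 - x


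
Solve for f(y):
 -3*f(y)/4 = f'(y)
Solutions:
 f(y) = C1*exp(-3*y/4)


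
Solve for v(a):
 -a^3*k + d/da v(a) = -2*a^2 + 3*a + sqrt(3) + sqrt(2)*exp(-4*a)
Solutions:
 v(a) = C1 + a^4*k/4 - 2*a^3/3 + 3*a^2/2 + sqrt(3)*a - sqrt(2)*exp(-4*a)/4


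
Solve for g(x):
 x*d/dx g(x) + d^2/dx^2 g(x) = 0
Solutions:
 g(x) = C1 + C2*erf(sqrt(2)*x/2)


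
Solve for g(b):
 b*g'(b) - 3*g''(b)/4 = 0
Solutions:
 g(b) = C1 + C2*erfi(sqrt(6)*b/3)


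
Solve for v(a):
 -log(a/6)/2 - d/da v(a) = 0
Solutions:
 v(a) = C1 - a*log(a)/2 + a/2 + a*log(6)/2


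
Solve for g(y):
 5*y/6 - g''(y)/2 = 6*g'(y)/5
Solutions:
 g(y) = C1 + C2*exp(-12*y/5) + 25*y^2/72 - 125*y/432


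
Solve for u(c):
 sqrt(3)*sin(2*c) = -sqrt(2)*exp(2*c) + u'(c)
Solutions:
 u(c) = C1 + sqrt(2)*exp(2*c)/2 - sqrt(3)*cos(2*c)/2


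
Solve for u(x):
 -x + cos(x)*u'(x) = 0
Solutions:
 u(x) = C1 + Integral(x/cos(x), x)


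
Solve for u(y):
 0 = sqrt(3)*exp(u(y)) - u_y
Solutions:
 u(y) = log(-1/(C1 + sqrt(3)*y))


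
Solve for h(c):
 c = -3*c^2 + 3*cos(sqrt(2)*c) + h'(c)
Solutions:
 h(c) = C1 + c^3 + c^2/2 - 3*sqrt(2)*sin(sqrt(2)*c)/2


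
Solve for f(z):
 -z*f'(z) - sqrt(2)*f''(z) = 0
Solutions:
 f(z) = C1 + C2*erf(2^(1/4)*z/2)


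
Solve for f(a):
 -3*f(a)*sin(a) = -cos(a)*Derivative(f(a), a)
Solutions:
 f(a) = C1/cos(a)^3


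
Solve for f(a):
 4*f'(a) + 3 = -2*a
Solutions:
 f(a) = C1 - a^2/4 - 3*a/4


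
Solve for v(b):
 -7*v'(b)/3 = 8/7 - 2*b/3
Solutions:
 v(b) = C1 + b^2/7 - 24*b/49


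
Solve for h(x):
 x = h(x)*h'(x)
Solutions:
 h(x) = -sqrt(C1 + x^2)
 h(x) = sqrt(C1 + x^2)


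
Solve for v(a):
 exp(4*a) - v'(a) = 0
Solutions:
 v(a) = C1 + exp(4*a)/4


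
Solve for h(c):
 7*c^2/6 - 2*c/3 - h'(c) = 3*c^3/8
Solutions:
 h(c) = C1 - 3*c^4/32 + 7*c^3/18 - c^2/3


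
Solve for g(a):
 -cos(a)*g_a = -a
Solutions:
 g(a) = C1 + Integral(a/cos(a), a)


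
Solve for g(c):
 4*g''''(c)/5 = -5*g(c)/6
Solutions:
 g(c) = (C1*sin(sqrt(5)*6^(3/4)*c/12) + C2*cos(sqrt(5)*6^(3/4)*c/12))*exp(-sqrt(5)*6^(3/4)*c/12) + (C3*sin(sqrt(5)*6^(3/4)*c/12) + C4*cos(sqrt(5)*6^(3/4)*c/12))*exp(sqrt(5)*6^(3/4)*c/12)


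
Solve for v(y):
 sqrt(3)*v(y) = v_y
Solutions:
 v(y) = C1*exp(sqrt(3)*y)


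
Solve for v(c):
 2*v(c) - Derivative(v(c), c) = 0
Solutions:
 v(c) = C1*exp(2*c)


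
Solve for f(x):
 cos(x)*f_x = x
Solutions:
 f(x) = C1 + Integral(x/cos(x), x)


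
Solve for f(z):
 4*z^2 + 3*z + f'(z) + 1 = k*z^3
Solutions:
 f(z) = C1 + k*z^4/4 - 4*z^3/3 - 3*z^2/2 - z


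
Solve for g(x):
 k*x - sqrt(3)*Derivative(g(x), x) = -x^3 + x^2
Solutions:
 g(x) = C1 + sqrt(3)*k*x^2/6 + sqrt(3)*x^4/12 - sqrt(3)*x^3/9


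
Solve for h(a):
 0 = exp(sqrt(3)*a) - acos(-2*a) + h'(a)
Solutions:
 h(a) = C1 + a*acos(-2*a) + sqrt(1 - 4*a^2)/2 - sqrt(3)*exp(sqrt(3)*a)/3


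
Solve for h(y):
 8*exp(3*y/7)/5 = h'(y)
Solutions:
 h(y) = C1 + 56*exp(3*y/7)/15


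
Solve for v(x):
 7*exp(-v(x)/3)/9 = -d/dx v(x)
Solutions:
 v(x) = 3*log(C1 - 7*x/27)


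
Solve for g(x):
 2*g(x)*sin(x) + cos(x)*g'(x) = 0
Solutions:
 g(x) = C1*cos(x)^2


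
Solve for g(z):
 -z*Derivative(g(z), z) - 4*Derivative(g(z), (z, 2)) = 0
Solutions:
 g(z) = C1 + C2*erf(sqrt(2)*z/4)


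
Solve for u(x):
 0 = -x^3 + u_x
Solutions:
 u(x) = C1 + x^4/4


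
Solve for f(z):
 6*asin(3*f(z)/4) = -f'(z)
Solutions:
 Integral(1/asin(3*_y/4), (_y, f(z))) = C1 - 6*z


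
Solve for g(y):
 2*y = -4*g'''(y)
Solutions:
 g(y) = C1 + C2*y + C3*y^2 - y^4/48


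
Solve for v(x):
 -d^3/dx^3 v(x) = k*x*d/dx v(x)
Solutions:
 v(x) = C1 + Integral(C2*airyai(x*(-k)^(1/3)) + C3*airybi(x*(-k)^(1/3)), x)


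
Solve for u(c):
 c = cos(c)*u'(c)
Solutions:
 u(c) = C1 + Integral(c/cos(c), c)


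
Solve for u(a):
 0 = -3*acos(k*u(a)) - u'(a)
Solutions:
 Integral(1/acos(_y*k), (_y, u(a))) = C1 - 3*a


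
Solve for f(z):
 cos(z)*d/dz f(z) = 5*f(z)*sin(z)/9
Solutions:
 f(z) = C1/cos(z)^(5/9)


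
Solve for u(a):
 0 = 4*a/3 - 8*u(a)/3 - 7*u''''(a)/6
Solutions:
 u(a) = a/2 + (C1*sin(sqrt(2)*7^(3/4)*a/7) + C2*cos(sqrt(2)*7^(3/4)*a/7))*exp(-sqrt(2)*7^(3/4)*a/7) + (C3*sin(sqrt(2)*7^(3/4)*a/7) + C4*cos(sqrt(2)*7^(3/4)*a/7))*exp(sqrt(2)*7^(3/4)*a/7)


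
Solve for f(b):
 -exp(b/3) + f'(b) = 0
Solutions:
 f(b) = C1 + 3*exp(b/3)


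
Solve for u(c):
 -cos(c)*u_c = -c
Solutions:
 u(c) = C1 + Integral(c/cos(c), c)


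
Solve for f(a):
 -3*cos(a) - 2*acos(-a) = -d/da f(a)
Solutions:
 f(a) = C1 + 2*a*acos(-a) + 2*sqrt(1 - a^2) + 3*sin(a)


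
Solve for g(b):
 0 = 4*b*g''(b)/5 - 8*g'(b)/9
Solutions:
 g(b) = C1 + C2*b^(19/9)


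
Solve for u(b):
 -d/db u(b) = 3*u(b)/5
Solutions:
 u(b) = C1*exp(-3*b/5)


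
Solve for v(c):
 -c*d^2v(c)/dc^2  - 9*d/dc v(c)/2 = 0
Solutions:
 v(c) = C1 + C2/c^(7/2)


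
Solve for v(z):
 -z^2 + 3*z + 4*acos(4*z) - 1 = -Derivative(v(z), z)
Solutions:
 v(z) = C1 + z^3/3 - 3*z^2/2 - 4*z*acos(4*z) + z + sqrt(1 - 16*z^2)


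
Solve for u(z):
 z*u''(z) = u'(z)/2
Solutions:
 u(z) = C1 + C2*z^(3/2)


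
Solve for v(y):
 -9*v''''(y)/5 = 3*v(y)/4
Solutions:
 v(y) = (C1*sin(3^(3/4)*5^(1/4)*y/6) + C2*cos(3^(3/4)*5^(1/4)*y/6))*exp(-3^(3/4)*5^(1/4)*y/6) + (C3*sin(3^(3/4)*5^(1/4)*y/6) + C4*cos(3^(3/4)*5^(1/4)*y/6))*exp(3^(3/4)*5^(1/4)*y/6)


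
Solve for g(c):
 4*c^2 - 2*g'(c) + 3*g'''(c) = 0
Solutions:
 g(c) = C1 + C2*exp(-sqrt(6)*c/3) + C3*exp(sqrt(6)*c/3) + 2*c^3/3 + 6*c


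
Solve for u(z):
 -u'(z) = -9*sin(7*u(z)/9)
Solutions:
 -9*z + 9*log(cos(7*u(z)/9) - 1)/14 - 9*log(cos(7*u(z)/9) + 1)/14 = C1


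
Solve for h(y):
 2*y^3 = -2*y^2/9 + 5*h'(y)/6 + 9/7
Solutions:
 h(y) = C1 + 3*y^4/5 + 4*y^3/45 - 54*y/35


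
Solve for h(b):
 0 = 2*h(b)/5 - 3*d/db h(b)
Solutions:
 h(b) = C1*exp(2*b/15)


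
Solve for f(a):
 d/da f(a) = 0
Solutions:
 f(a) = C1


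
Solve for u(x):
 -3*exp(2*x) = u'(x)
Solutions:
 u(x) = C1 - 3*exp(2*x)/2


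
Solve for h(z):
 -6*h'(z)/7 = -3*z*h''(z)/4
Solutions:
 h(z) = C1 + C2*z^(15/7)


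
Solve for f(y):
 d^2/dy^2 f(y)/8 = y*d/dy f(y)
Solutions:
 f(y) = C1 + C2*erfi(2*y)


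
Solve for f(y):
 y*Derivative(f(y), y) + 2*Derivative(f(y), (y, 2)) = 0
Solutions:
 f(y) = C1 + C2*erf(y/2)


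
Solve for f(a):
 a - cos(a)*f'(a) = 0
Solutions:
 f(a) = C1 + Integral(a/cos(a), a)


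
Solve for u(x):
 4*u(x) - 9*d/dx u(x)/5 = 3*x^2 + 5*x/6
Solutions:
 u(x) = C1*exp(20*x/9) + 3*x^2/4 + 53*x/60 + 159/400


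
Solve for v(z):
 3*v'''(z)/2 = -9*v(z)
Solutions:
 v(z) = C3*exp(-6^(1/3)*z) + (C1*sin(2^(1/3)*3^(5/6)*z/2) + C2*cos(2^(1/3)*3^(5/6)*z/2))*exp(6^(1/3)*z/2)


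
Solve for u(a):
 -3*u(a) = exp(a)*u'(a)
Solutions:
 u(a) = C1*exp(3*exp(-a))


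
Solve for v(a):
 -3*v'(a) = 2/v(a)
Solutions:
 v(a) = -sqrt(C1 - 12*a)/3
 v(a) = sqrt(C1 - 12*a)/3


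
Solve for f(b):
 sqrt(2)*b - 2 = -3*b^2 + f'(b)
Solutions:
 f(b) = C1 + b^3 + sqrt(2)*b^2/2 - 2*b


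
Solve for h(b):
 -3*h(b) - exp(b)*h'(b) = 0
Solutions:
 h(b) = C1*exp(3*exp(-b))


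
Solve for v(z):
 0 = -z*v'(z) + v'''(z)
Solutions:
 v(z) = C1 + Integral(C2*airyai(z) + C3*airybi(z), z)


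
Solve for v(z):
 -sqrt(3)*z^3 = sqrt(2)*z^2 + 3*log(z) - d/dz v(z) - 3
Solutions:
 v(z) = C1 + sqrt(3)*z^4/4 + sqrt(2)*z^3/3 + 3*z*log(z) - 6*z


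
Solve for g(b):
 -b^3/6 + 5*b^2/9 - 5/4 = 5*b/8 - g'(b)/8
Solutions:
 g(b) = C1 + b^4/3 - 40*b^3/27 + 5*b^2/2 + 10*b


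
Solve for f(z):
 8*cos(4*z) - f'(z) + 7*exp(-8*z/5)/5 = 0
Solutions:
 f(z) = C1 + 2*sin(4*z) - 7*exp(-8*z/5)/8


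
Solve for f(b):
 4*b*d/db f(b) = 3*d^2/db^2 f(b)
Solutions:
 f(b) = C1 + C2*erfi(sqrt(6)*b/3)


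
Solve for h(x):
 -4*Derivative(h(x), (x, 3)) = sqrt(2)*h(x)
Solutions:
 h(x) = C3*exp(-sqrt(2)*x/2) + (C1*sin(sqrt(6)*x/4) + C2*cos(sqrt(6)*x/4))*exp(sqrt(2)*x/4)


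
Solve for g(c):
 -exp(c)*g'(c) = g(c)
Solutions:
 g(c) = C1*exp(exp(-c))


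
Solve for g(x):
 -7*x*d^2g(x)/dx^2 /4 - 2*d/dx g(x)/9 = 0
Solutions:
 g(x) = C1 + C2*x^(55/63)


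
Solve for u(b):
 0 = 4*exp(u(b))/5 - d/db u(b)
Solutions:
 u(b) = log(-1/(C1 + 4*b)) + log(5)


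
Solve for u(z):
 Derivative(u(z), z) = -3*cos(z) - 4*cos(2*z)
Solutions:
 u(z) = C1 - 3*sin(z) - 2*sin(2*z)


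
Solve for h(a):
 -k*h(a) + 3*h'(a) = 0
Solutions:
 h(a) = C1*exp(a*k/3)


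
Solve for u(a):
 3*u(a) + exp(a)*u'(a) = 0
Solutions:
 u(a) = C1*exp(3*exp(-a))


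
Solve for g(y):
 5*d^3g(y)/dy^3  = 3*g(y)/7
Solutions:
 g(y) = C3*exp(3^(1/3)*35^(2/3)*y/35) + (C1*sin(3^(5/6)*35^(2/3)*y/70) + C2*cos(3^(5/6)*35^(2/3)*y/70))*exp(-3^(1/3)*35^(2/3)*y/70)


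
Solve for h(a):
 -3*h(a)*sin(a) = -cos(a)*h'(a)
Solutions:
 h(a) = C1/cos(a)^3


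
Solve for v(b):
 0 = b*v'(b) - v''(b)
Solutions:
 v(b) = C1 + C2*erfi(sqrt(2)*b/2)


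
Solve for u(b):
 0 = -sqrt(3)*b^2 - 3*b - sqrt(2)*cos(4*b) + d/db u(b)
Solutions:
 u(b) = C1 + sqrt(3)*b^3/3 + 3*b^2/2 + sqrt(2)*sin(4*b)/4


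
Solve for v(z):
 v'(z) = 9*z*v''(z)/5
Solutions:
 v(z) = C1 + C2*z^(14/9)


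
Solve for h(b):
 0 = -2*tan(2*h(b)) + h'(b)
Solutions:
 h(b) = -asin(C1*exp(4*b))/2 + pi/2
 h(b) = asin(C1*exp(4*b))/2


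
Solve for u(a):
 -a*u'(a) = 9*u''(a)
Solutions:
 u(a) = C1 + C2*erf(sqrt(2)*a/6)


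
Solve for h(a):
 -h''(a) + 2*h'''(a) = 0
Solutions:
 h(a) = C1 + C2*a + C3*exp(a/2)


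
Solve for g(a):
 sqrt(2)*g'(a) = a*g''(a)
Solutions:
 g(a) = C1 + C2*a^(1 + sqrt(2))


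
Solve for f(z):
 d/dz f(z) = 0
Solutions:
 f(z) = C1


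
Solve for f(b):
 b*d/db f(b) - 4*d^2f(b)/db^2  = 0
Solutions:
 f(b) = C1 + C2*erfi(sqrt(2)*b/4)


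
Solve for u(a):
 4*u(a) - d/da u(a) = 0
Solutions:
 u(a) = C1*exp(4*a)


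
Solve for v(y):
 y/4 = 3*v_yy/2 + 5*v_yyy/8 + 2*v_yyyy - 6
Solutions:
 v(y) = C1 + C2*y + y^3/36 + 283*y^2/144 + (C3*sin(sqrt(743)*y/32) + C4*cos(sqrt(743)*y/32))*exp(-5*y/32)


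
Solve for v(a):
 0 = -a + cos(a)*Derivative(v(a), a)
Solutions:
 v(a) = C1 + Integral(a/cos(a), a)


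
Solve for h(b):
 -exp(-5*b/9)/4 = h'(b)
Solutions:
 h(b) = C1 + 9*exp(-5*b/9)/20


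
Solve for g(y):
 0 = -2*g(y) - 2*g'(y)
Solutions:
 g(y) = C1*exp(-y)


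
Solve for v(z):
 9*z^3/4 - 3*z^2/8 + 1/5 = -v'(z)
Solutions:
 v(z) = C1 - 9*z^4/16 + z^3/8 - z/5


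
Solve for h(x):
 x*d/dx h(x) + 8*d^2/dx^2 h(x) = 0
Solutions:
 h(x) = C1 + C2*erf(x/4)


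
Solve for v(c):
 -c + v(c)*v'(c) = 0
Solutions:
 v(c) = -sqrt(C1 + c^2)
 v(c) = sqrt(C1 + c^2)


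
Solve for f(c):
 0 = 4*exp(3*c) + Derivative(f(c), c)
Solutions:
 f(c) = C1 - 4*exp(3*c)/3


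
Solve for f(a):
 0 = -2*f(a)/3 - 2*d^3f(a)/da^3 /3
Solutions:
 f(a) = C3*exp(-a) + (C1*sin(sqrt(3)*a/2) + C2*cos(sqrt(3)*a/2))*exp(a/2)


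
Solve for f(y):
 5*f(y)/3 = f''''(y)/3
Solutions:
 f(y) = C1*exp(-5^(1/4)*y) + C2*exp(5^(1/4)*y) + C3*sin(5^(1/4)*y) + C4*cos(5^(1/4)*y)


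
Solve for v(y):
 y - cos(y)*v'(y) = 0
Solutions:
 v(y) = C1 + Integral(y/cos(y), y)


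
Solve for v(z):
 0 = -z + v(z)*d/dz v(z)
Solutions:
 v(z) = -sqrt(C1 + z^2)
 v(z) = sqrt(C1 + z^2)


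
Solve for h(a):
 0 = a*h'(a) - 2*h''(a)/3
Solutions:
 h(a) = C1 + C2*erfi(sqrt(3)*a/2)


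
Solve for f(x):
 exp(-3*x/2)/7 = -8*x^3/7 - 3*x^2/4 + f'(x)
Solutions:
 f(x) = C1 + 2*x^4/7 + x^3/4 - 2*exp(-3*x/2)/21


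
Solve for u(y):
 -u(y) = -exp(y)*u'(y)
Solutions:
 u(y) = C1*exp(-exp(-y))


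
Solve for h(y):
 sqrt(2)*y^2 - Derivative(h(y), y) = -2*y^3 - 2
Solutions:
 h(y) = C1 + y^4/2 + sqrt(2)*y^3/3 + 2*y


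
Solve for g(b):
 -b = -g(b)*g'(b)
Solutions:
 g(b) = -sqrt(C1 + b^2)
 g(b) = sqrt(C1 + b^2)


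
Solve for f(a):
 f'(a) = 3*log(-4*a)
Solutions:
 f(a) = C1 + 3*a*log(-a) + 3*a*(-1 + 2*log(2))


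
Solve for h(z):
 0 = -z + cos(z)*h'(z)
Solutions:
 h(z) = C1 + Integral(z/cos(z), z)


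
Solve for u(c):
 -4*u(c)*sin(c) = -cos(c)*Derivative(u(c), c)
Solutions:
 u(c) = C1/cos(c)^4


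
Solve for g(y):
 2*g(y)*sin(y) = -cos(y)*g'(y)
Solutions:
 g(y) = C1*cos(y)^2


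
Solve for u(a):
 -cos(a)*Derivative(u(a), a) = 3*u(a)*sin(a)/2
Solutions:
 u(a) = C1*cos(a)^(3/2)


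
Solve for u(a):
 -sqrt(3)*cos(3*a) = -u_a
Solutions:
 u(a) = C1 + sqrt(3)*sin(3*a)/3


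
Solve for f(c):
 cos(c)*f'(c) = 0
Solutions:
 f(c) = C1


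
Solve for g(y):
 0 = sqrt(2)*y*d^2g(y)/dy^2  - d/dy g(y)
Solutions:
 g(y) = C1 + C2*y^(sqrt(2)/2 + 1)


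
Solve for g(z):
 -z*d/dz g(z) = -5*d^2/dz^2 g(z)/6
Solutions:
 g(z) = C1 + C2*erfi(sqrt(15)*z/5)


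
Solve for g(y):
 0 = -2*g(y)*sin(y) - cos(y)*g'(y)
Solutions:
 g(y) = C1*cos(y)^2


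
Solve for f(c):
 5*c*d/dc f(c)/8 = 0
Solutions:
 f(c) = C1


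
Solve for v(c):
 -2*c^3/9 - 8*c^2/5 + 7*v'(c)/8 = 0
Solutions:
 v(c) = C1 + 4*c^4/63 + 64*c^3/105


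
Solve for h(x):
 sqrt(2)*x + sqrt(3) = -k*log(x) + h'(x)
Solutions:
 h(x) = C1 + k*x*log(x) - k*x + sqrt(2)*x^2/2 + sqrt(3)*x


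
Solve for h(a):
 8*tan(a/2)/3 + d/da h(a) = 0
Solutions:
 h(a) = C1 + 16*log(cos(a/2))/3


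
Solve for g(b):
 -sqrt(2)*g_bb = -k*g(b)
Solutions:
 g(b) = C1*exp(-2^(3/4)*b*sqrt(k)/2) + C2*exp(2^(3/4)*b*sqrt(k)/2)


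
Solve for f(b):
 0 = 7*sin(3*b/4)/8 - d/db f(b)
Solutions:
 f(b) = C1 - 7*cos(3*b/4)/6


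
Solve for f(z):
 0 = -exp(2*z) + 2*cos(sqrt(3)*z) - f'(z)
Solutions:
 f(z) = C1 - exp(2*z)/2 + 2*sqrt(3)*sin(sqrt(3)*z)/3


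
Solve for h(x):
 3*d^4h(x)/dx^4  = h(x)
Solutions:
 h(x) = C1*exp(-3^(3/4)*x/3) + C2*exp(3^(3/4)*x/3) + C3*sin(3^(3/4)*x/3) + C4*cos(3^(3/4)*x/3)


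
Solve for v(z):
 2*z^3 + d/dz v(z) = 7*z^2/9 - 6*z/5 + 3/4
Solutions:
 v(z) = C1 - z^4/2 + 7*z^3/27 - 3*z^2/5 + 3*z/4


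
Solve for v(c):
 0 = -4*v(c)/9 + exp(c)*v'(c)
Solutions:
 v(c) = C1*exp(-4*exp(-c)/9)


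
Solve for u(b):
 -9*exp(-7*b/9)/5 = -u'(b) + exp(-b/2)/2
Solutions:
 u(b) = C1 - 1/sqrt(exp(b)) - 81*exp(-7*b/9)/35


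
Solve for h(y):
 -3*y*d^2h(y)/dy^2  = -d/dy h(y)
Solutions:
 h(y) = C1 + C2*y^(4/3)


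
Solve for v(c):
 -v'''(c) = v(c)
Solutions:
 v(c) = C3*exp(-c) + (C1*sin(sqrt(3)*c/2) + C2*cos(sqrt(3)*c/2))*exp(c/2)


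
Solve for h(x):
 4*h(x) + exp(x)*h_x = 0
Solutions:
 h(x) = C1*exp(4*exp(-x))


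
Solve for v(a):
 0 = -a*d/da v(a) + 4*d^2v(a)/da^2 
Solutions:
 v(a) = C1 + C2*erfi(sqrt(2)*a/4)


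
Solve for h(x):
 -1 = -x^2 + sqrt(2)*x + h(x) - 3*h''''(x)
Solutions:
 h(x) = C1*exp(-3^(3/4)*x/3) + C2*exp(3^(3/4)*x/3) + C3*sin(3^(3/4)*x/3) + C4*cos(3^(3/4)*x/3) + x^2 - sqrt(2)*x - 1


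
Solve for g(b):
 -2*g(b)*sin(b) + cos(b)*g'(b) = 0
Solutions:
 g(b) = C1/cos(b)^2


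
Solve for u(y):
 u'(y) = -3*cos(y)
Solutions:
 u(y) = C1 - 3*sin(y)


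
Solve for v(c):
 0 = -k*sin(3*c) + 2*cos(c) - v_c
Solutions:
 v(c) = C1 + k*cos(3*c)/3 + 2*sin(c)


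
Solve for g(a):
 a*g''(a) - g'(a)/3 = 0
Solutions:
 g(a) = C1 + C2*a^(4/3)


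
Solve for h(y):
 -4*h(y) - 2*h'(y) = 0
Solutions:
 h(y) = C1*exp(-2*y)


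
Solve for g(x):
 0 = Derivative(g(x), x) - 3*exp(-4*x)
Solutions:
 g(x) = C1 - 3*exp(-4*x)/4


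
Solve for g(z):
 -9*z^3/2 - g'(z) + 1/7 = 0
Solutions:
 g(z) = C1 - 9*z^4/8 + z/7


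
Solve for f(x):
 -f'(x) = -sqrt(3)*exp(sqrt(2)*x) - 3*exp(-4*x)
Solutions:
 f(x) = C1 + sqrt(6)*exp(sqrt(2)*x)/2 - 3*exp(-4*x)/4


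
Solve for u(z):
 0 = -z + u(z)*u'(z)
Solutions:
 u(z) = -sqrt(C1 + z^2)
 u(z) = sqrt(C1 + z^2)


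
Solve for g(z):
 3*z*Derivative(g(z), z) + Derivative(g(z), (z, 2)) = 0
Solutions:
 g(z) = C1 + C2*erf(sqrt(6)*z/2)


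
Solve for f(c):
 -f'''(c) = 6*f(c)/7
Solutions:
 f(c) = C3*exp(-6^(1/3)*7^(2/3)*c/7) + (C1*sin(2^(1/3)*3^(5/6)*7^(2/3)*c/14) + C2*cos(2^(1/3)*3^(5/6)*7^(2/3)*c/14))*exp(6^(1/3)*7^(2/3)*c/14)


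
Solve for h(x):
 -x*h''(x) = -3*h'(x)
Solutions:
 h(x) = C1 + C2*x^4


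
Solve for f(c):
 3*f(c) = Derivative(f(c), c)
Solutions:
 f(c) = C1*exp(3*c)


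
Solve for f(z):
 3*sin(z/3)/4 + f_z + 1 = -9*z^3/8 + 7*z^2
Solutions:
 f(z) = C1 - 9*z^4/32 + 7*z^3/3 - z + 9*cos(z/3)/4


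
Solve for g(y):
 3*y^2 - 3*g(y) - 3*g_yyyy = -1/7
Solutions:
 g(y) = y^2 + (C1*sin(sqrt(2)*y/2) + C2*cos(sqrt(2)*y/2))*exp(-sqrt(2)*y/2) + (C3*sin(sqrt(2)*y/2) + C4*cos(sqrt(2)*y/2))*exp(sqrt(2)*y/2) + 1/21


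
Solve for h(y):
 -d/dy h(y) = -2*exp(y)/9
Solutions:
 h(y) = C1 + 2*exp(y)/9


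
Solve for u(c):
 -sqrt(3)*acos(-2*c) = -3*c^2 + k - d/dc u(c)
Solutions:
 u(c) = C1 - c^3 + c*k + sqrt(3)*(c*acos(-2*c) + sqrt(1 - 4*c^2)/2)


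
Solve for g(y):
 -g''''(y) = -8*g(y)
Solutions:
 g(y) = C1*exp(-2^(3/4)*y) + C2*exp(2^(3/4)*y) + C3*sin(2^(3/4)*y) + C4*cos(2^(3/4)*y)


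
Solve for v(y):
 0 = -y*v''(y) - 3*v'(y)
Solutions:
 v(y) = C1 + C2/y^2


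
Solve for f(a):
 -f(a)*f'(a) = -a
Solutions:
 f(a) = -sqrt(C1 + a^2)
 f(a) = sqrt(C1 + a^2)


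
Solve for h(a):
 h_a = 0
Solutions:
 h(a) = C1


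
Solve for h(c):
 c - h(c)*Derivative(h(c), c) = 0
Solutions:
 h(c) = -sqrt(C1 + c^2)
 h(c) = sqrt(C1 + c^2)


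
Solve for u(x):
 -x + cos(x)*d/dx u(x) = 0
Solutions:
 u(x) = C1 + Integral(x/cos(x), x)


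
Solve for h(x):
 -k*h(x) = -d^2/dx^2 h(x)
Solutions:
 h(x) = C1*exp(-sqrt(k)*x) + C2*exp(sqrt(k)*x)


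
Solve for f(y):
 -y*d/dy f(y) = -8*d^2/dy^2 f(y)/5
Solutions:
 f(y) = C1 + C2*erfi(sqrt(5)*y/4)


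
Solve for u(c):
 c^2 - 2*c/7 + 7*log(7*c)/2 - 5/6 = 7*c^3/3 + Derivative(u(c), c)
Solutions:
 u(c) = C1 - 7*c^4/12 + c^3/3 - c^2/7 + 7*c*log(c)/2 - 13*c/3 + 7*c*log(7)/2


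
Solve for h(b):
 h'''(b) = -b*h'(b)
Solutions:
 h(b) = C1 + Integral(C2*airyai(-b) + C3*airybi(-b), b)


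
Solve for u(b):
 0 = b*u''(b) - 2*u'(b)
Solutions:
 u(b) = C1 + C2*b^3


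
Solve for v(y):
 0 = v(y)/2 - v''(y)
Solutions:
 v(y) = C1*exp(-sqrt(2)*y/2) + C2*exp(sqrt(2)*y/2)


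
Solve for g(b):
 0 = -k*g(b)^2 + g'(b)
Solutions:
 g(b) = -1/(C1 + b*k)


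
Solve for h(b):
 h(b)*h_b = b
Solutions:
 h(b) = -sqrt(C1 + b^2)
 h(b) = sqrt(C1 + b^2)


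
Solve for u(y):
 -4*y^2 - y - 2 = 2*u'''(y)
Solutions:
 u(y) = C1 + C2*y + C3*y^2 - y^5/30 - y^4/48 - y^3/6


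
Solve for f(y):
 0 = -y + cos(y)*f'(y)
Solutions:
 f(y) = C1 + Integral(y/cos(y), y)


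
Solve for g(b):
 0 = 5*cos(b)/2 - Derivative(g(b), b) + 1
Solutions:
 g(b) = C1 + b + 5*sin(b)/2


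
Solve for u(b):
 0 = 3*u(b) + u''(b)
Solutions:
 u(b) = C1*sin(sqrt(3)*b) + C2*cos(sqrt(3)*b)


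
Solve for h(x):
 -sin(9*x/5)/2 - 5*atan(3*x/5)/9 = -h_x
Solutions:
 h(x) = C1 + 5*x*atan(3*x/5)/9 - 25*log(9*x^2 + 25)/54 - 5*cos(9*x/5)/18


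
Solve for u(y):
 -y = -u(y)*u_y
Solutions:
 u(y) = -sqrt(C1 + y^2)
 u(y) = sqrt(C1 + y^2)


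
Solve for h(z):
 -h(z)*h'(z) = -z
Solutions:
 h(z) = -sqrt(C1 + z^2)
 h(z) = sqrt(C1 + z^2)


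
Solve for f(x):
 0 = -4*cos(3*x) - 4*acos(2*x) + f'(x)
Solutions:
 f(x) = C1 + 4*x*acos(2*x) - 2*sqrt(1 - 4*x^2) + 4*sin(3*x)/3


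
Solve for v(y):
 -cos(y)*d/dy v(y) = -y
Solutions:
 v(y) = C1 + Integral(y/cos(y), y)


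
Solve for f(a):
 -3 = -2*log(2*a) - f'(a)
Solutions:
 f(a) = C1 - 2*a*log(a) - a*log(4) + 5*a


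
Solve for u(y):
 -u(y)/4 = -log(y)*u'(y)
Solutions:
 u(y) = C1*exp(li(y)/4)


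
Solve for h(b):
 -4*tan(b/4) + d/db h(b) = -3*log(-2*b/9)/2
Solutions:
 h(b) = C1 - 3*b*log(-b)/2 - 3*b*log(2)/2 + 3*b/2 + 3*b*log(3) - 16*log(cos(b/4))


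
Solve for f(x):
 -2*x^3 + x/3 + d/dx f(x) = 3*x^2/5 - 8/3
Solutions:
 f(x) = C1 + x^4/2 + x^3/5 - x^2/6 - 8*x/3


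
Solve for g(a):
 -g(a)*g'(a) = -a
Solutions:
 g(a) = -sqrt(C1 + a^2)
 g(a) = sqrt(C1 + a^2)


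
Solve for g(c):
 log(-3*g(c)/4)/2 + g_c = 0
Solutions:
 2*Integral(1/(log(-_y) - 2*log(2) + log(3)), (_y, g(c))) = C1 - c


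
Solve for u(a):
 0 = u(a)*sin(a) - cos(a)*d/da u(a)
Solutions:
 u(a) = C1/cos(a)


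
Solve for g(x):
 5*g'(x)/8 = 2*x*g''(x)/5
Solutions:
 g(x) = C1 + C2*x^(41/16)


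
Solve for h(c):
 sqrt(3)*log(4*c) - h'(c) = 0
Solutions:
 h(c) = C1 + sqrt(3)*c*log(c) - sqrt(3)*c + 2*sqrt(3)*c*log(2)


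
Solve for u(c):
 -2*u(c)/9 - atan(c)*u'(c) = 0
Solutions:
 u(c) = C1*exp(-2*Integral(1/atan(c), c)/9)


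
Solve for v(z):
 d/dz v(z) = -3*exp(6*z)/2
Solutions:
 v(z) = C1 - exp(6*z)/4


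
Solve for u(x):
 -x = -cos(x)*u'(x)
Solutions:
 u(x) = C1 + Integral(x/cos(x), x)


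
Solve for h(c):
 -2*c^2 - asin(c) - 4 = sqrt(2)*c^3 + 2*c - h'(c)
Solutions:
 h(c) = C1 + sqrt(2)*c^4/4 + 2*c^3/3 + c^2 + c*asin(c) + 4*c + sqrt(1 - c^2)


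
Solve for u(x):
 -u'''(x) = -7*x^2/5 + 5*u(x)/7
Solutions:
 u(x) = C3*exp(-5^(1/3)*7^(2/3)*x/7) + 49*x^2/25 + (C1*sin(sqrt(3)*5^(1/3)*7^(2/3)*x/14) + C2*cos(sqrt(3)*5^(1/3)*7^(2/3)*x/14))*exp(5^(1/3)*7^(2/3)*x/14)


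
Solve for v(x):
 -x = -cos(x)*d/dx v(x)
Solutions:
 v(x) = C1 + Integral(x/cos(x), x)


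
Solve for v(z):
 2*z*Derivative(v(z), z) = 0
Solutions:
 v(z) = C1


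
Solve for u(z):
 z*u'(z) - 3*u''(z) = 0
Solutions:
 u(z) = C1 + C2*erfi(sqrt(6)*z/6)


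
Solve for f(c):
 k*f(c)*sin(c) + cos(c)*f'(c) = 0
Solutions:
 f(c) = C1*exp(k*log(cos(c)))


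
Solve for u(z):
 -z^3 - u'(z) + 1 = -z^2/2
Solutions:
 u(z) = C1 - z^4/4 + z^3/6 + z


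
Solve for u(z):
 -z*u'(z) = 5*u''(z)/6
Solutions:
 u(z) = C1 + C2*erf(sqrt(15)*z/5)


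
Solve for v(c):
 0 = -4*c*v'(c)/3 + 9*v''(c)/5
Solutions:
 v(c) = C1 + C2*erfi(sqrt(30)*c/9)


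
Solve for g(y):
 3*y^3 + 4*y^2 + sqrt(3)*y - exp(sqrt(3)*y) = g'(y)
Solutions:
 g(y) = C1 + 3*y^4/4 + 4*y^3/3 + sqrt(3)*y^2/2 - sqrt(3)*exp(sqrt(3)*y)/3


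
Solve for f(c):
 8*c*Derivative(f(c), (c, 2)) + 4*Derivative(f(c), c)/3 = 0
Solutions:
 f(c) = C1 + C2*c^(5/6)


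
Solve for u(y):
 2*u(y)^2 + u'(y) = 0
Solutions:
 u(y) = 1/(C1 + 2*y)


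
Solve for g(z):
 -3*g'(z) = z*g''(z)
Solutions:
 g(z) = C1 + C2/z^2


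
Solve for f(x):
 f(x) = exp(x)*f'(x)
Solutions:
 f(x) = C1*exp(-exp(-x))


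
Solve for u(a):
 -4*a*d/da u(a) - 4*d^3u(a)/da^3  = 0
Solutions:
 u(a) = C1 + Integral(C2*airyai(-a) + C3*airybi(-a), a)


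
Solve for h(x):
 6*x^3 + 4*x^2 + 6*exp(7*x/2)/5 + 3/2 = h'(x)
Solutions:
 h(x) = C1 + 3*x^4/2 + 4*x^3/3 + 3*x/2 + 12*exp(7*x/2)/35


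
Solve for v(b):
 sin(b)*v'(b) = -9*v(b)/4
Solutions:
 v(b) = C1*(cos(b) + 1)^(9/8)/(cos(b) - 1)^(9/8)


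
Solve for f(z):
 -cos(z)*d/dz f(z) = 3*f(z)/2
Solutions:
 f(z) = C1*(sin(z) - 1)^(3/4)/(sin(z) + 1)^(3/4)


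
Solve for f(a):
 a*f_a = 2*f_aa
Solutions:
 f(a) = C1 + C2*erfi(a/2)


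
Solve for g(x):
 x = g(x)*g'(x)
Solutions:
 g(x) = -sqrt(C1 + x^2)
 g(x) = sqrt(C1 + x^2)


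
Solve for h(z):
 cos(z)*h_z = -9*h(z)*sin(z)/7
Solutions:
 h(z) = C1*cos(z)^(9/7)


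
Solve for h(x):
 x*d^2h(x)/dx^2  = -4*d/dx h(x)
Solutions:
 h(x) = C1 + C2/x^3


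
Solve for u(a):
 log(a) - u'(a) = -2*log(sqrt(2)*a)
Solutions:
 u(a) = C1 + 3*a*log(a) - 3*a + a*log(2)


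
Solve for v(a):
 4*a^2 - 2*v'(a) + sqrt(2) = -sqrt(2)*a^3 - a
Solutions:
 v(a) = C1 + sqrt(2)*a^4/8 + 2*a^3/3 + a^2/4 + sqrt(2)*a/2


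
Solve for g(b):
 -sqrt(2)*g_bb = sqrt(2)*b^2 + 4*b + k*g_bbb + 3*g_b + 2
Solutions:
 g(b) = C1 + C2*exp(sqrt(2)*b*(sqrt(1 - 6*k) - 1)/(2*k)) + C3*exp(-sqrt(2)*b*(sqrt(1 - 6*k) + 1)/(2*k)) - sqrt(2)*b^3/9 - 4*b^2/9 + 2*sqrt(2)*b*k/9 - 2*b/3 + 8*sqrt(2)*b/27


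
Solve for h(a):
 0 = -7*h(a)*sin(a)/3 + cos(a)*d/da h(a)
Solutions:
 h(a) = C1/cos(a)^(7/3)


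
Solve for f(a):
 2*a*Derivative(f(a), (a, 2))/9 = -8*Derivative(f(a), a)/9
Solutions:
 f(a) = C1 + C2/a^3


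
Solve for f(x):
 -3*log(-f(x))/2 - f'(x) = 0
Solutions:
 -li(-f(x)) = C1 - 3*x/2


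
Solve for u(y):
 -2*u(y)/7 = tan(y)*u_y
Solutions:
 u(y) = C1/sin(y)^(2/7)


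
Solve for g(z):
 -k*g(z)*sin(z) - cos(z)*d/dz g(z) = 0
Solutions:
 g(z) = C1*exp(k*log(cos(z)))


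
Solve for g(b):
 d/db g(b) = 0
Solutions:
 g(b) = C1


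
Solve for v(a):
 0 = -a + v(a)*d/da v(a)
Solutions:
 v(a) = -sqrt(C1 + a^2)
 v(a) = sqrt(C1 + a^2)


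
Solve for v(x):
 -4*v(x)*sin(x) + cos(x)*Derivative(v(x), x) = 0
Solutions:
 v(x) = C1/cos(x)^4


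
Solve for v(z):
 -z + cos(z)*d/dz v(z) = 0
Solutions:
 v(z) = C1 + Integral(z/cos(z), z)


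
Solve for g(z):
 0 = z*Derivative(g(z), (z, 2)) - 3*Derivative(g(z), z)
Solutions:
 g(z) = C1 + C2*z^4


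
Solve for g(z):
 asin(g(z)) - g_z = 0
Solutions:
 Integral(1/asin(_y), (_y, g(z))) = C1 + z


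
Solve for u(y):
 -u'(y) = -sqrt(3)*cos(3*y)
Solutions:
 u(y) = C1 + sqrt(3)*sin(3*y)/3


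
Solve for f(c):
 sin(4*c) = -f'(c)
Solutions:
 f(c) = C1 + cos(4*c)/4


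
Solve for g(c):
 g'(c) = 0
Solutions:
 g(c) = C1


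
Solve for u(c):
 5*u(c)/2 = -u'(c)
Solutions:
 u(c) = C1*exp(-5*c/2)


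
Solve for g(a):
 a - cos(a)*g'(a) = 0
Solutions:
 g(a) = C1 + Integral(a/cos(a), a)


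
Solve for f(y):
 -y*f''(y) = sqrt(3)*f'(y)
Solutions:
 f(y) = C1 + C2*y^(1 - sqrt(3))


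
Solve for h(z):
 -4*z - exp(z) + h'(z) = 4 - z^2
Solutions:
 h(z) = C1 - z^3/3 + 2*z^2 + 4*z + exp(z)


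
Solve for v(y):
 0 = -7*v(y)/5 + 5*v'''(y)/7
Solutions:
 v(y) = C3*exp(5^(1/3)*7^(2/3)*y/5) + (C1*sin(sqrt(3)*5^(1/3)*7^(2/3)*y/10) + C2*cos(sqrt(3)*5^(1/3)*7^(2/3)*y/10))*exp(-5^(1/3)*7^(2/3)*y/10)


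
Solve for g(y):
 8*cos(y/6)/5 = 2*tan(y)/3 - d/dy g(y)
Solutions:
 g(y) = C1 - 2*log(cos(y))/3 - 48*sin(y/6)/5


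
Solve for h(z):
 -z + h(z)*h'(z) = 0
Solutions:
 h(z) = -sqrt(C1 + z^2)
 h(z) = sqrt(C1 + z^2)


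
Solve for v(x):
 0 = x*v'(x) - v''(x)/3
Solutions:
 v(x) = C1 + C2*erfi(sqrt(6)*x/2)


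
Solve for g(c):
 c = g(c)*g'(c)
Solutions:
 g(c) = -sqrt(C1 + c^2)
 g(c) = sqrt(C1 + c^2)


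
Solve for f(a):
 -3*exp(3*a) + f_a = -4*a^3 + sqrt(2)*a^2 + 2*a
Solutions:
 f(a) = C1 - a^4 + sqrt(2)*a^3/3 + a^2 + exp(3*a)


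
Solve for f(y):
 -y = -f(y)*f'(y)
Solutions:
 f(y) = -sqrt(C1 + y^2)
 f(y) = sqrt(C1 + y^2)


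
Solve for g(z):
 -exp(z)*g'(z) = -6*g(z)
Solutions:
 g(z) = C1*exp(-6*exp(-z))


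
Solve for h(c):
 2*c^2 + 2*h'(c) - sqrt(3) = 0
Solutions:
 h(c) = C1 - c^3/3 + sqrt(3)*c/2


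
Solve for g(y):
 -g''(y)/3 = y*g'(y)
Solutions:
 g(y) = C1 + C2*erf(sqrt(6)*y/2)


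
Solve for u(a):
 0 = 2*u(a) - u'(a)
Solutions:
 u(a) = C1*exp(2*a)


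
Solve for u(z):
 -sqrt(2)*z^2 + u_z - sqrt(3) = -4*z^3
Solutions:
 u(z) = C1 - z^4 + sqrt(2)*z^3/3 + sqrt(3)*z


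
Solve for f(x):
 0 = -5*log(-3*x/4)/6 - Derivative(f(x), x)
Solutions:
 f(x) = C1 - 5*x*log(-x)/6 + 5*x*(-log(3) + 1 + 2*log(2))/6


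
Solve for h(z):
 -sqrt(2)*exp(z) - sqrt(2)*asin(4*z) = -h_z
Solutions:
 h(z) = C1 + sqrt(2)*(z*asin(4*z) + sqrt(1 - 16*z^2)/4) + sqrt(2)*exp(z)


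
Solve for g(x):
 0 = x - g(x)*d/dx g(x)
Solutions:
 g(x) = -sqrt(C1 + x^2)
 g(x) = sqrt(C1 + x^2)


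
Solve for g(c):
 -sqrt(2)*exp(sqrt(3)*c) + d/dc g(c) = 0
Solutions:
 g(c) = C1 + sqrt(6)*exp(sqrt(3)*c)/3


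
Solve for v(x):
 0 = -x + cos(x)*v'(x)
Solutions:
 v(x) = C1 + Integral(x/cos(x), x)


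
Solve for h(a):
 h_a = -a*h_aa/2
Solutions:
 h(a) = C1 + C2/a


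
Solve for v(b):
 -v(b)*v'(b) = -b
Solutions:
 v(b) = -sqrt(C1 + b^2)
 v(b) = sqrt(C1 + b^2)


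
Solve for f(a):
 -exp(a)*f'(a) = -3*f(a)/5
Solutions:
 f(a) = C1*exp(-3*exp(-a)/5)


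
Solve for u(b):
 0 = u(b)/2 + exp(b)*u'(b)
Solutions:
 u(b) = C1*exp(exp(-b)/2)


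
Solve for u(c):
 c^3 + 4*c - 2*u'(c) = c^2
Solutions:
 u(c) = C1 + c^4/8 - c^3/6 + c^2


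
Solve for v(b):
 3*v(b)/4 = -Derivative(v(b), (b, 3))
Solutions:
 v(b) = C3*exp(-6^(1/3)*b/2) + (C1*sin(2^(1/3)*3^(5/6)*b/4) + C2*cos(2^(1/3)*3^(5/6)*b/4))*exp(6^(1/3)*b/4)


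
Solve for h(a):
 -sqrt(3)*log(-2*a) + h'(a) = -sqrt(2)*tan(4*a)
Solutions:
 h(a) = C1 + sqrt(3)*a*(log(-a) - 1) + sqrt(3)*a*log(2) + sqrt(2)*log(cos(4*a))/4


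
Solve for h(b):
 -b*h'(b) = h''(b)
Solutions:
 h(b) = C1 + C2*erf(sqrt(2)*b/2)


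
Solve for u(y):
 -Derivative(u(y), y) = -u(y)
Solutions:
 u(y) = C1*exp(y)


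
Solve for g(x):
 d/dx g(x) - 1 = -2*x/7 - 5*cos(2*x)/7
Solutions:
 g(x) = C1 - x^2/7 + x - 5*sin(2*x)/14


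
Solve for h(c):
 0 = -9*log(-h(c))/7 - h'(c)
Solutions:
 -li(-h(c)) = C1 - 9*c/7


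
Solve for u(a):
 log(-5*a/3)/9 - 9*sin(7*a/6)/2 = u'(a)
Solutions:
 u(a) = C1 + a*log(-a)/9 - a*log(3)/9 - a/9 + a*log(5)/9 + 27*cos(7*a/6)/7


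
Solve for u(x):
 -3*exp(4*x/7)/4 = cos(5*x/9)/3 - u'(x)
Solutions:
 u(x) = C1 + 21*exp(4*x/7)/16 + 3*sin(5*x/9)/5


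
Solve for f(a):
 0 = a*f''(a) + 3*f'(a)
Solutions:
 f(a) = C1 + C2/a^2


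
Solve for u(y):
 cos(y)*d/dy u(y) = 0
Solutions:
 u(y) = C1


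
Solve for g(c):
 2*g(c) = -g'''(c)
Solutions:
 g(c) = C3*exp(-2^(1/3)*c) + (C1*sin(2^(1/3)*sqrt(3)*c/2) + C2*cos(2^(1/3)*sqrt(3)*c/2))*exp(2^(1/3)*c/2)


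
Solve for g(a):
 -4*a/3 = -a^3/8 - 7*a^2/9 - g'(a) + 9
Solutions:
 g(a) = C1 - a^4/32 - 7*a^3/27 + 2*a^2/3 + 9*a


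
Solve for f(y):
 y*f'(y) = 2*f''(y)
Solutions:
 f(y) = C1 + C2*erfi(y/2)


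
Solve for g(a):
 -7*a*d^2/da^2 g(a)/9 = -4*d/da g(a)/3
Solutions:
 g(a) = C1 + C2*a^(19/7)


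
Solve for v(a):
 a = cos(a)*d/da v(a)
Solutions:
 v(a) = C1 + Integral(a/cos(a), a)


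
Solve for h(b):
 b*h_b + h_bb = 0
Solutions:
 h(b) = C1 + C2*erf(sqrt(2)*b/2)


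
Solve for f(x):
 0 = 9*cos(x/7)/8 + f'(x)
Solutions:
 f(x) = C1 - 63*sin(x/7)/8


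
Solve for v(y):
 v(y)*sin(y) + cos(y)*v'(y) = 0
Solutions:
 v(y) = C1*cos(y)


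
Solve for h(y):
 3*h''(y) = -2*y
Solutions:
 h(y) = C1 + C2*y - y^3/9


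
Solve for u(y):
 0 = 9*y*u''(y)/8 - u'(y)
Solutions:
 u(y) = C1 + C2*y^(17/9)


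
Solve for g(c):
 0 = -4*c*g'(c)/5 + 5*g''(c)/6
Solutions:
 g(c) = C1 + C2*erfi(2*sqrt(3)*c/5)


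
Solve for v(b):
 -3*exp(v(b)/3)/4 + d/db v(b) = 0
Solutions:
 v(b) = 3*log(-1/(C1 + 3*b)) + 3*log(12)


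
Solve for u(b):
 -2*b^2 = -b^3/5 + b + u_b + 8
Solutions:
 u(b) = C1 + b^4/20 - 2*b^3/3 - b^2/2 - 8*b


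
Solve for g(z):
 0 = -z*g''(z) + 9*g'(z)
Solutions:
 g(z) = C1 + C2*z^10


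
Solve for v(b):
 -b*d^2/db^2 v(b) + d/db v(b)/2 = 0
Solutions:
 v(b) = C1 + C2*b^(3/2)


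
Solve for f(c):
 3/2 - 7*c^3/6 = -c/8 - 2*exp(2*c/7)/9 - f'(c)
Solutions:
 f(c) = C1 + 7*c^4/24 - c^2/16 - 3*c/2 - 7*exp(2*c/7)/9


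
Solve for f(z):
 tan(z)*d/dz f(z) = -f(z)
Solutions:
 f(z) = C1/sin(z)


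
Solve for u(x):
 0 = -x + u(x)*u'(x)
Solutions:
 u(x) = -sqrt(C1 + x^2)
 u(x) = sqrt(C1 + x^2)


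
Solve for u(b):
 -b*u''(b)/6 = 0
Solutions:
 u(b) = C1 + C2*b


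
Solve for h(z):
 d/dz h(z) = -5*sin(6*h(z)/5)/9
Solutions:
 5*z/9 + 5*log(cos(6*h(z)/5) - 1)/12 - 5*log(cos(6*h(z)/5) + 1)/12 = C1


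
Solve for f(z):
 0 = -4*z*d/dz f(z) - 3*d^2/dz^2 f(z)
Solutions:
 f(z) = C1 + C2*erf(sqrt(6)*z/3)


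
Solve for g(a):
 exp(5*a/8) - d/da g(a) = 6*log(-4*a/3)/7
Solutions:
 g(a) = C1 - 6*a*log(-a)/7 + 6*a*(-2*log(2) + 1 + log(3))/7 + 8*exp(5*a/8)/5


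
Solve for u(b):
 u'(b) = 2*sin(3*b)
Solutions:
 u(b) = C1 - 2*cos(3*b)/3


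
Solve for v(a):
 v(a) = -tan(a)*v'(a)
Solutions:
 v(a) = C1/sin(a)


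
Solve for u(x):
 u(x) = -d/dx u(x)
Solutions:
 u(x) = C1*exp(-x)


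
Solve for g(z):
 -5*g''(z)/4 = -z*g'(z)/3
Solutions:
 g(z) = C1 + C2*erfi(sqrt(30)*z/15)


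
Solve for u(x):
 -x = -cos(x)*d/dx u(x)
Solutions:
 u(x) = C1 + Integral(x/cos(x), x)


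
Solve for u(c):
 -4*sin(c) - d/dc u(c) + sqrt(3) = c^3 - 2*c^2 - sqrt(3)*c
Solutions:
 u(c) = C1 - c^4/4 + 2*c^3/3 + sqrt(3)*c^2/2 + sqrt(3)*c + 4*cos(c)


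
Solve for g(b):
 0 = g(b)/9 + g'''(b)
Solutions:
 g(b) = C3*exp(-3^(1/3)*b/3) + (C1*sin(3^(5/6)*b/6) + C2*cos(3^(5/6)*b/6))*exp(3^(1/3)*b/6)
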